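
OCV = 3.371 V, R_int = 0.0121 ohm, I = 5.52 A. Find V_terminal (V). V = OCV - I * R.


V = OCV - I*R = 3.371 - 5.52 * 0.0121 = 3.304 V

3.304 V


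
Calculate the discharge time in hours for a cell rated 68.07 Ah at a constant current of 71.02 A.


Runtime = 68.07 Ah / 71.02 A = 0.9585 hr

0.9585 hr


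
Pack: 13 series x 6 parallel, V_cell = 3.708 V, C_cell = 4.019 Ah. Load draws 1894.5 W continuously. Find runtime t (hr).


Step 1: E_pack = Ns * V_cell * Np * C_cell = 13 * 3.708 * 6 * 4.019 = 1162.4 Wh
Step 2: t = E_pack / P = 1162.4 / 1894.5 = 0.6136 hr

0.6136 hr


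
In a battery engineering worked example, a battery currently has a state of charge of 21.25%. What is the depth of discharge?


Complement of SOC: DOD = 100% - 21.25% = 78.75%

78.75%


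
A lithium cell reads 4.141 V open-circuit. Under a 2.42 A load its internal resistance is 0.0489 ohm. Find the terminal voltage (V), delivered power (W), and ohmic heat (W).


Step 1: V_terminal = OCV - I*R = 4.141 - 2.42 * 0.0489 = 4.0227 V
Step 2: P_out = V_terminal * I = 4.0227 * 2.42 = 9.735 W
Step 3: Q = I^2 * R = 2.42^2 * 0.0489 = 0.2864 W

V=4.0227 V, P=9.735 W, Q=0.2864 W


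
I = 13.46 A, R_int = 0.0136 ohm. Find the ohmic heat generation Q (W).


Q = I^2 * R = 13.46^2 * 0.0136 = 2.464 W

2.464 W


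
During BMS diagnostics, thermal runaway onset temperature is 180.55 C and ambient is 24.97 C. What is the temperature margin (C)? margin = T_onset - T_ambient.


margin = T_onset - T_ambient = 180.55 - 24.97 = 155.58 C

155.58 C


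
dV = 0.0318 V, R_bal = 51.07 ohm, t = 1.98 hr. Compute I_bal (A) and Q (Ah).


I_bal = dV / R = 0.0318 / 51.07 = 6.2267e-04 A
Q = I_bal * t = 6.2267e-04 * 1.98 = 0.001233 Ah

I=6.2267e-04 A, Q=0.001233 Ah


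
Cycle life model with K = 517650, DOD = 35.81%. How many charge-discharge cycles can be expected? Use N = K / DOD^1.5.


Step 1: DOD^1.5 = 35.81^1.5 = 214.29
Step 2: N = 517650 / 214.29 = 2416 cycles

2416 cycles


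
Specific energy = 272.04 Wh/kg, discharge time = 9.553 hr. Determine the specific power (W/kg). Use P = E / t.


P_specific = E / t = 272.04 / 9.553 = 28.48 W/kg

28.48 W/kg


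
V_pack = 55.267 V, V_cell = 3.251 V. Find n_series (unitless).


n = V_pack / V_cell = 55.267 / 3.251 = 17

17


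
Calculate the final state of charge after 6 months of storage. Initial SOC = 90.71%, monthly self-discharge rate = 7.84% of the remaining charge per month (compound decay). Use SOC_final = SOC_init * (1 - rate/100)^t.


Monthly retention factor = 1 - 7.84/100 = 0.9216
Over 6 months: factor^6 = 0.61271
SOC_final = 90.71 * 0.61271 = 55.58%

55.58%


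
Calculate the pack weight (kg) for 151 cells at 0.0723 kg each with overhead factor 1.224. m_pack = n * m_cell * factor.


Cell mass sum = 151 * 0.0723 = 10.917 kg
With overhead 1.224: m_pack = 10.917 * 1.224 = 13.36 kg

13.36 kg


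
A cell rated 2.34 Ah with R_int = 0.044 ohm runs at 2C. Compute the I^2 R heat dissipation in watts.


Step 1: I = C_rate * capacity = 2 * 2.34 = 4.68 A
Step 2: Q = I^2 * R = 4.68^2 * 0.044 = 21.902 * 0.044 = 0.9637 W

0.9637 W


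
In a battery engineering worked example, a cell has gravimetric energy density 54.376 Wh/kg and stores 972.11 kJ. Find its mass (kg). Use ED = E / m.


Convert: E = 972.11 kJ = 270.03 Wh
m = E / ED = 270.03 / 54.376 = 4.966 kg

4.966 kg


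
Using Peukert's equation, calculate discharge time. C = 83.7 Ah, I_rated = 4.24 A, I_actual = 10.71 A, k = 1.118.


Step 1: t_rated = C / I_rated = 83.7 / 4.24 = 19.741 hr
Step 2: ratio = 4.24 / 10.71 = 0.39589
Step 3: ratio^k = 0.39589^1.118 = 0.35489
Step 4: t = t_rated * ratio^k = 19.741 * 0.35489 = 7.006 hr

7.006 hr


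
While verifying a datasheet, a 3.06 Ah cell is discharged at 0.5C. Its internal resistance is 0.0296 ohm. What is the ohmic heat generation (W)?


Step 1: I = C_rate * capacity = 0.5 * 3.06 = 1.53 A
Step 2: Q = I^2 * R = 1.53^2 * 0.0296 = 2.3409 * 0.0296 = 0.06929 W

0.06929 W


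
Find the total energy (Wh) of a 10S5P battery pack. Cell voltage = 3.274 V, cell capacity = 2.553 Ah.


V_pack = 10 * 3.274 = 32.74 V
C_pack = 5 * 2.553 = 12.765 Ah
E = V_pack * C_pack = 32.74 * 12.765 = 417.9 Wh

417.9 Wh


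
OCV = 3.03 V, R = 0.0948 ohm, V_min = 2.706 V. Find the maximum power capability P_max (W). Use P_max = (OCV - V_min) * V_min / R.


P_max = (OCV - V_min) * V_min / R = (3.03 - 2.706) * 2.706 / 0.0948 = 0.324 * 2.706 / 0.0948 = 9.248 W

9.248 W


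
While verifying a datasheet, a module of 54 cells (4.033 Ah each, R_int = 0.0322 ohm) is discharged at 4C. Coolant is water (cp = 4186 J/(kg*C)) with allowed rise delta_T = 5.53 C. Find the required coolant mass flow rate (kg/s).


Step 1: I = 4 * 4.033 = 16.132 A
Step 2: Q_cell = I^2 * R = 16.132^2 * 0.0322 = 8.3798 W
Step 3: Q_total = 54 * 8.3798 = 452.51 W
Step 4: m_dot = Q_total / (cp * dT) = 452.51 / (4186 * 5.53) = 0.01955 kg/s

0.01955 kg/s


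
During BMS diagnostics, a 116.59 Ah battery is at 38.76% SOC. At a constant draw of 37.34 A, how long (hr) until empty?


Step 1: remaining = SOC/100 * C_total = 38.76/100 * 116.59 = 45.19 Ah
Step 2: t = remaining / I = 45.19 / 37.34 = 1.210 hr

1.210 hr


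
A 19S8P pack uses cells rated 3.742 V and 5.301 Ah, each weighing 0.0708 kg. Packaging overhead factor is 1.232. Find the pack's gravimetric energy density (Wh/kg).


Step 1: V_pack = 19 * 3.742 = 71.098 V
Step 2: C_pack = 8 * 5.301 = 42.408 Ah
Step 3: E_pack = V_pack * C_pack = 71.098 * 42.408 = 3015.1 Wh
Step 4: m_pack = 19 * 8 * 0.0708 * 1.232 = 13.258 kg
Step 5: ED = E_pack / m_pack = 3015.1 / 13.258 = 227.4 Wh/kg

227.4 Wh/kg


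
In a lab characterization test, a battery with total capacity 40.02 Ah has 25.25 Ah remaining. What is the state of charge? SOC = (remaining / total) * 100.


SOC% = 25.25 / 40.02 * 100 = 63.09%

63.09%


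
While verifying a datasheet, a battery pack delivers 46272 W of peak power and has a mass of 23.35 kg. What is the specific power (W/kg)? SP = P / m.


SP = P / m = 46272 / 23.35 = 1982 W/kg

1982 W/kg


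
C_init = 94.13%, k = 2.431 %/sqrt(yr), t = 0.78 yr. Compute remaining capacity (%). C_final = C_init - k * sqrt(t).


sqrt(t) = sqrt(0.78) = 0.88318
C_final = 94.13 - 2.431 * 0.88318 = 91.98%

91.98%


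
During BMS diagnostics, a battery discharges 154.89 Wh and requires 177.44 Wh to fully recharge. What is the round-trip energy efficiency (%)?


eta_e = E_dis / E_chg * 100 = 154.89 / 177.44 * 100 = 87.29%

87.29%


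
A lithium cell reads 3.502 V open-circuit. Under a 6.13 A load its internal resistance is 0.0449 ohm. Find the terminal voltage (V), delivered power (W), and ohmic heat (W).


Step 1: V_terminal = OCV - I*R = 3.502 - 6.13 * 0.0449 = 3.2268 V
Step 2: P_out = V_terminal * I = 3.2268 * 6.13 = 19.78 W
Step 3: Q = I^2 * R = 6.13^2 * 0.0449 = 1.687 W

V=3.2268 V, P=19.78 W, Q=1.687 W


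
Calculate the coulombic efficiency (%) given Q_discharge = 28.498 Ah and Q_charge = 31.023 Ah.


Coulombic efficiency = 28.498/31.023 * 100% = 91.86%

91.86%


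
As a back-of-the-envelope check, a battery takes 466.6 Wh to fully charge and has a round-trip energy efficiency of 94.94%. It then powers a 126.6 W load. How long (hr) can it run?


Step 1: E_discharge = eta/100 * E_charge = 94.94/100 * 466.6 = 442.99 Wh
Step 2: t = E_discharge / P = 442.99 / 126.6 = 3.499 hr

3.499 hr


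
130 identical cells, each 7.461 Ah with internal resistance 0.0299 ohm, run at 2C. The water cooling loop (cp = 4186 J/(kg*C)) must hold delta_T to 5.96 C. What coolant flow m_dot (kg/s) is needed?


Step 1: I = 2 * 7.461 = 14.922 A
Step 2: Q_cell = I^2 * R = 14.922^2 * 0.0299 = 6.6577 W
Step 3: Q_total = 130 * 6.6577 = 865.5 W
Step 4: m_dot = Q_total / (cp * dT) = 865.5 / (4186 * 5.96) = 0.03469 kg/s

0.03469 kg/s


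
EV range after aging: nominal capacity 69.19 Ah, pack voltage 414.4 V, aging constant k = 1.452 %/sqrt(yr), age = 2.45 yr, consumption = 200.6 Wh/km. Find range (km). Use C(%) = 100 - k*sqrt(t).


Step 1: capacity retention = 100 - 1.452 * sqrt(2.45) = 100 - 1.452 * 1.5652 = 97.727%
Step 2: C_now = 69.19 * 97.727/100 = 67.617 Ah
Step 3: E_pack = V * C_now = 414.4 * 67.617 = 28020 Wh
Step 4: range = E_pack / consumption = 28020 / 200.6 = 139.7 km

139.7 km


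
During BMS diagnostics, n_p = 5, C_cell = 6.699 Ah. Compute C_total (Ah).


Parallel capacities add: 5 * 6.699 Ah = 33.495 Ah

33.495 Ah


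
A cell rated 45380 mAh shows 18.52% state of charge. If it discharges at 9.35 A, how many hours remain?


Convert: C_total = 45380 mAh = 45.38 Ah
Step 1: remaining = SOC/100 * C_total = 18.52/100 * 45.38 = 8.4044 Ah
Step 2: t = remaining / I = 8.4044 / 9.35 = 0.8989 hr

0.8989 hr


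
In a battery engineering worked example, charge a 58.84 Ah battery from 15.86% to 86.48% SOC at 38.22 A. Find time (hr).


Step 1: dSOC = 86.48% - 15.86% = 70.62%
Step 2: delta_Ah = 58.84 * 70.62 / 100 = 41.553 Ah
Step 3: t = 41.553 / 38.22 = 1.087 hr

1.087 hr


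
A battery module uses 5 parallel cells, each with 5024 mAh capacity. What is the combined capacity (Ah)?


Convert: C_cell = 5024 mAh = 5.024 Ah
C_total = 5 * 5.024 = 25.12 Ah

25.12 Ah


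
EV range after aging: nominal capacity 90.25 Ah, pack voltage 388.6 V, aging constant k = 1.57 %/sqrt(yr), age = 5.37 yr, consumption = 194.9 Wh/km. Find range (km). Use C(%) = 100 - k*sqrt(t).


Step 1: capacity retention = 100 - 1.57 * sqrt(5.37) = 100 - 1.57 * 2.3173 = 96.362%
Step 2: C_now = 90.25 * 96.362/100 = 86.967 Ah
Step 3: E_pack = V * C_now = 388.6 * 86.967 = 33795 Wh
Step 4: range = E_pack / consumption = 33795 / 194.9 = 173.4 km

173.4 km


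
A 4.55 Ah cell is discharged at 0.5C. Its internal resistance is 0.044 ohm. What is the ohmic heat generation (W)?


Step 1: I = C_rate * capacity = 0.5 * 4.55 = 2.275 A
Step 2: Q = I^2 * R = 2.275^2 * 0.044 = 5.1756 * 0.044 = 0.2277 W

0.2277 W


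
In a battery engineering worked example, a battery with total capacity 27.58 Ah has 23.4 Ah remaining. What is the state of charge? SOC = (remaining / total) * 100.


SOC% = 23.4 / 27.58 * 100 = 84.84%

84.84%


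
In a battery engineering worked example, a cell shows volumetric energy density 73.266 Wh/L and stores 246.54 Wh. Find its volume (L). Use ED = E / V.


V = E / ED = 246.54 / 73.266 = 3.365 L

3.365 L


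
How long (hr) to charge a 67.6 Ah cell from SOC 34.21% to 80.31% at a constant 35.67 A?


Step 1: dSOC = 80.31% - 34.21% = 46.1%
Step 2: delta_Ah = 67.6 * 46.1 / 100 = 31.164 Ah
Step 3: t = 31.164 / 35.67 = 0.8737 hr

0.8737 hr


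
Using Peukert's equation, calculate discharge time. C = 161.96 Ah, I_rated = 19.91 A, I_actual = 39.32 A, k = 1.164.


t_rated = C / I_rated = 161.96 / 19.91 = 8.1346 hr
(I_rated/I)^k = (0.50636)^1.164 = 0.45289
t = t_rated * (I_rated/I)^k = 8.1346 * 0.45289 = 3.684 hr

3.684 hr


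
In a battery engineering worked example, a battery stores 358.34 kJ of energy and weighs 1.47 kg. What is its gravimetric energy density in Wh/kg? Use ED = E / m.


Convert: E = 358.34 kJ = 99.539 Wh
ED = E / m = 99.539 / 1.47 = 67.71 Wh/kg

67.71 Wh/kg


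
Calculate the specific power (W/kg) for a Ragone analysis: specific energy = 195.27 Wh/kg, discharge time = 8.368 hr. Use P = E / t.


Specific power = 195.27 Wh/kg / 8.368 hr = 23.34 W/kg

23.34 W/kg


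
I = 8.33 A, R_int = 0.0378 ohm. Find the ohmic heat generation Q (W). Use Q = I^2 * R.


I^2 = 69.389
Q = 69.389 * 0.0378 = 2.623 W

2.623 W


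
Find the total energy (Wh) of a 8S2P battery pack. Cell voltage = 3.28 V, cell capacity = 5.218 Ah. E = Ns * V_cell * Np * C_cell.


E = Ns * Vcell * Np * Ccell = 8 * 3.28 * 2 * 5.218 = 273.8 Wh

273.8 Wh


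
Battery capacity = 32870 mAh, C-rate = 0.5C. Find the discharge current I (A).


Convert: capacity = 32870 mAh = 32.87 Ah
At 0.5C: I = 0.5 * 32.87 Ah = 16.435 A

16.435 A


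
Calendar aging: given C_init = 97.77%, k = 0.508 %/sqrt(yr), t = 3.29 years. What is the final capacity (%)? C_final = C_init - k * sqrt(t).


Step 1: sqrt(3.29 yr) = 1.8138
Step 2: drop = 0.508 * 1.8138 = 0.92141
Step 3: C_final = 97.77 - 0.92141 = 96.85%

96.85%


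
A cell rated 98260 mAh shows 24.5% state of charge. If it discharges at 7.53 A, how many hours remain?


Convert: C_total = 98260 mAh = 98.26 Ah
Step 1: remaining = SOC/100 * C_total = 24.5/100 * 98.26 = 24.074 Ah
Step 2: t = remaining / I = 24.074 / 7.53 = 3.197 hr

3.197 hr


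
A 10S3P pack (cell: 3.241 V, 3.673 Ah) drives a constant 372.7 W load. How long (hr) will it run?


Step 1: E_pack = Ns * V_cell * Np * C_cell = 10 * 3.241 * 3 * 3.673 = 357.13 Wh
Step 2: t = E_pack / P = 357.13 / 372.7 = 0.9582 hr

0.9582 hr


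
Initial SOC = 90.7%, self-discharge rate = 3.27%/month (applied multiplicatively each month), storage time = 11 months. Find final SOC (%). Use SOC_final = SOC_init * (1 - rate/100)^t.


decay = (1 - 3.27/100)^11 = 0.6937
SOC_final = 90.7 * 0.6937 = 62.92%

62.92%


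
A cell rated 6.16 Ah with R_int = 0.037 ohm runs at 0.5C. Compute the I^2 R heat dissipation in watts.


Step 1: I = C_rate * capacity = 0.5 * 6.16 = 3.08 A
Step 2: Q = I^2 * R = 3.08^2 * 0.037 = 9.4864 * 0.037 = 0.3510 W

0.3510 W


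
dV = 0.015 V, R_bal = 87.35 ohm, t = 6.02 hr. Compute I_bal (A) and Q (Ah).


I_bal = dV / R = 0.015 / 87.35 = 1.7172e-04 A
Q = I_bal * t = 1.7172e-04 * 6.02 = 0.001034 Ah

I=1.7172e-04 A, Q=0.001034 Ah


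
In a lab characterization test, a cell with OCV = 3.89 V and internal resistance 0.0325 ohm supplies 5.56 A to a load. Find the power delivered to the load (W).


Step 1: V_terminal = OCV - I*R = 3.89 - 5.56 * 0.0325 = 3.7093 V
Step 2: P_out = V_terminal * I = 3.7093 * 5.56 = 20.62 W

20.62 W


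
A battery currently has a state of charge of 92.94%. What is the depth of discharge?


DOD = 100 - SOC = 100 - 92.94 = 7.06%

7.06%


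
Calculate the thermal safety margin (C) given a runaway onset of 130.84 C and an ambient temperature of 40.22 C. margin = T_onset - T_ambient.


Safety margin = 130.84 C - 40.22 C = 90.62 C

90.62 C


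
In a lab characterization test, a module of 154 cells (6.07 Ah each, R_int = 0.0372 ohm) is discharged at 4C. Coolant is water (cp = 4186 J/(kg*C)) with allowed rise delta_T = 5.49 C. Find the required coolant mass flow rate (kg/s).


Step 1: I = 4 * 6.07 = 24.28 A
Step 2: Q_cell = I^2 * R = 24.28^2 * 0.0372 = 21.93 W
Step 3: Q_total = 154 * 21.93 = 3377.2 W
Step 4: m_dot = Q_total / (cp * dT) = 3377.2 / (4186 * 5.49) = 0.1470 kg/s

0.1470 kg/s


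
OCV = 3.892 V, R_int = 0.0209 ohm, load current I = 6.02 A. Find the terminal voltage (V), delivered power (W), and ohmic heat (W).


Step 1: V_terminal = OCV - I*R = 3.892 - 6.02 * 0.0209 = 3.7662 V
Step 2: P_out = V_terminal * I = 3.7662 * 6.02 = 22.67 W
Step 3: Q = I^2 * R = 6.02^2 * 0.0209 = 0.7574 W

V=3.7662 V, P=22.67 W, Q=0.7574 W


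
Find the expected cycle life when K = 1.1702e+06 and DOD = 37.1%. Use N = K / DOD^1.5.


DOD^1.5 = 225.98
N = K / DOD^1.5 = 1.1702e+06 / 225.98 = 5178

5178 cycles


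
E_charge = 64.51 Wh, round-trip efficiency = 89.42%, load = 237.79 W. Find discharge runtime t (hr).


Step 1: E_discharge = eta/100 * E_charge = 89.42/100 * 64.51 = 57.685 Wh
Step 2: t = E_discharge / P = 57.685 / 237.79 = 0.2426 hr

0.2426 hr


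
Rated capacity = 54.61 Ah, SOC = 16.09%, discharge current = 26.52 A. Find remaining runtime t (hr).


Step 1: remaining = SOC/100 * C_total = 16.09/100 * 54.61 = 8.7867 Ah
Step 2: t = remaining / I = 8.7867 / 26.52 = 0.3313 hr

0.3313 hr


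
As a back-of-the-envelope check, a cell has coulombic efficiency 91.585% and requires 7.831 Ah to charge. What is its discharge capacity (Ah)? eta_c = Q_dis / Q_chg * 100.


Q_dis = eta/100 * Q_chg = 91.585/100 * 7.831 = 7.172 Ah

7.172 Ah


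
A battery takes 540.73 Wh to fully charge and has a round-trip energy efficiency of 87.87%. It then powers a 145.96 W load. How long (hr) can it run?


Step 1: E_discharge = eta/100 * E_charge = 87.87/100 * 540.73 = 475.14 Wh
Step 2: t = E_discharge / P = 475.14 / 145.96 = 3.255 hr

3.255 hr


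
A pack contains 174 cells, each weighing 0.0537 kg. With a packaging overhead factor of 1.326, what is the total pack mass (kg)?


Cell mass sum = 174 * 0.0537 = 9.3438 kg
With overhead 1.326: m_pack = 9.3438 * 1.326 = 12.39 kg

12.39 kg


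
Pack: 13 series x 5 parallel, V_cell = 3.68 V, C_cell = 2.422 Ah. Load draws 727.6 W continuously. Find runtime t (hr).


Step 1: E_pack = Ns * V_cell * Np * C_cell = 13 * 3.68 * 5 * 2.422 = 579.34 Wh
Step 2: t = E_pack / P = 579.34 / 727.6 = 0.7962 hr

0.7962 hr


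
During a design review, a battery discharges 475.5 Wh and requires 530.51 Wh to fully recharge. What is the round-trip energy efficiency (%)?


eta_e = E_dis / E_chg * 100 = 475.5 / 530.51 * 100 = 89.63%

89.63%


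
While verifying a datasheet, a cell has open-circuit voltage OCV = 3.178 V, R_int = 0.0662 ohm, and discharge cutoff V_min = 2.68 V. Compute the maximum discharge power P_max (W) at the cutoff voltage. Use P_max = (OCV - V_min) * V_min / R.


dV = OCV - V_min = 0.498 V (so I_max = dV / R)
P_max = dV * V_min / R = 0.498 * 2.68 / 0.0662 = 20.16 W

20.16 W


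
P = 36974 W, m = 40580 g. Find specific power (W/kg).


Convert: m = 40580 g = 40.58 kg
Specific power = 36974 W / 40.58 kg = 911.1 W/kg

911.1 W/kg


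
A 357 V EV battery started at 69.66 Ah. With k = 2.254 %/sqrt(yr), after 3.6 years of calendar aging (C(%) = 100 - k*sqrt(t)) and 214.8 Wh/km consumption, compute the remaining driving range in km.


Step 1: capacity retention = 100 - 2.254 * sqrt(3.6) = 100 - 2.254 * 1.8974 = 95.723%
Step 2: C_now = 69.66 * 95.723/100 = 66.681 Ah
Step 3: E_pack = V * C_now = 357 * 66.681 = 23805 Wh
Step 4: range = E_pack / consumption = 23805 / 214.8 = 110.8 km

110.8 km


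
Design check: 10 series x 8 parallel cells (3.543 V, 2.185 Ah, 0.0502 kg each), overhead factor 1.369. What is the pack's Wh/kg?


Step 1: V_pack = 10 * 3.543 = 35.43 V
Step 2: C_pack = 8 * 2.185 = 17.48 Ah
Step 3: E_pack = V_pack * C_pack = 35.43 * 17.48 = 619.32 Wh
Step 4: m_pack = 10 * 8 * 0.0502 * 1.369 = 5.4979 kg
Step 5: ED = E_pack / m_pack = 619.32 / 5.4979 = 112.6 Wh/kg

112.6 Wh/kg


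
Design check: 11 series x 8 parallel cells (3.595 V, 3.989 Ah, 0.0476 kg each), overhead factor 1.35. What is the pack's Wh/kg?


Step 1: V_pack = 11 * 3.595 = 39.545 V
Step 2: C_pack = 8 * 3.989 = 31.912 Ah
Step 3: E_pack = V_pack * C_pack = 39.545 * 31.912 = 1262 Wh
Step 4: m_pack = 11 * 8 * 0.0476 * 1.35 = 5.6549 kg
Step 5: ED = E_pack / m_pack = 1262 / 5.6549 = 223.2 Wh/kg

223.2 Wh/kg


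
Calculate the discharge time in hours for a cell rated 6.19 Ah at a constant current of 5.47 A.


Runtime = 6.19 Ah / 5.47 A = 1.132 hr

1.132 hr


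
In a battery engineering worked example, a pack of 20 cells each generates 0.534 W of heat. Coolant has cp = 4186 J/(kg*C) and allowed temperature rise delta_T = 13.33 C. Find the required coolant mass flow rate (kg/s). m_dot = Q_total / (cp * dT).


Step 1: Total heat Q = 20 * 0.534 W = 10.68 W
Step 2: denom = cp * dT = 4186 * 13.33 = 55799
Step 3: m_dot = 10.68 / 55799 = 1.914e-04 kg/s

1.914e-04 kg/s


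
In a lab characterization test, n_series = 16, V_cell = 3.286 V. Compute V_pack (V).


With 16 cells in series at 3.286 V each, V_pack = 52.576 V

52.576 V


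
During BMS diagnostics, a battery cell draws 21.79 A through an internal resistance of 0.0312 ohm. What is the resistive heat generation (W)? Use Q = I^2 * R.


Q = I^2 * R = 21.79^2 * 0.0312 = 14.81 W

14.81 W


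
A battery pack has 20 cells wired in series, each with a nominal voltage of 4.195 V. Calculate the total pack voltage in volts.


With 20 cells in series at 4.195 V each, V_pack = 83.9 V

83.9 V


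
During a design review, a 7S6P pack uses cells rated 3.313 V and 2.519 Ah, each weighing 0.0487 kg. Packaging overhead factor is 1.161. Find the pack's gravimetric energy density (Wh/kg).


Step 1: V_pack = 7 * 3.313 = 23.191 V
Step 2: C_pack = 6 * 2.519 = 15.114 Ah
Step 3: E_pack = V_pack * C_pack = 23.191 * 15.114 = 350.51 Wh
Step 4: m_pack = 7 * 6 * 0.0487 * 1.161 = 2.3747 kg
Step 5: ED = E_pack / m_pack = 350.51 / 2.3747 = 147.6 Wh/kg

147.6 Wh/kg


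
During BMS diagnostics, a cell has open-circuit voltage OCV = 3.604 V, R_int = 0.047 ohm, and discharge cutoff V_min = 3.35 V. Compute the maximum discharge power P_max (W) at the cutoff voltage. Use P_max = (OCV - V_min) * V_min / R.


dV = OCV - V_min = 0.254 V (so I_max = dV / R)
P_max = dV * V_min / R = 0.254 * 3.35 / 0.047 = 18.10 W

18.10 W


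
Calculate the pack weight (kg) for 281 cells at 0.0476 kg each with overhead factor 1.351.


m_pack = n * m_cell * overhead = 281 * 0.0476 * 1.351 = 18.07 kg

18.07 kg


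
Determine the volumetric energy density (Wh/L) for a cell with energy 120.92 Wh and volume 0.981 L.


ED = E / V = 120.92 / 0.981 = 123.3 Wh/L

123.3 Wh/L


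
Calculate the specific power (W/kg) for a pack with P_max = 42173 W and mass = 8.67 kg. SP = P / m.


Specific power = 42173 W / 8.67 kg = 4864 W/kg

4864 W/kg


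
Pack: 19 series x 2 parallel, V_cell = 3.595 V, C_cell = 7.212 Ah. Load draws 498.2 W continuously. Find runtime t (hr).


Step 1: E_pack = Ns * V_cell * Np * C_cell = 19 * 3.595 * 2 * 7.212 = 985.23 Wh
Step 2: t = E_pack / P = 985.23 / 498.2 = 1.978 hr

1.978 hr


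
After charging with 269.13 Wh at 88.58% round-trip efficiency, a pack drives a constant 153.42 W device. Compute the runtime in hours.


Step 1: E_discharge = eta/100 * E_charge = 88.58/100 * 269.13 = 238.4 Wh
Step 2: t = E_discharge / P = 238.4 / 153.42 = 1.554 hr

1.554 hr


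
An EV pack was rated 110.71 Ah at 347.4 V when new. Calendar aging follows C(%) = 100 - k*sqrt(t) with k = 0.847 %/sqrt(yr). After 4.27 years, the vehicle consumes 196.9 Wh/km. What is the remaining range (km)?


Step 1: capacity retention = 100 - 0.847 * sqrt(4.27) = 100 - 0.847 * 2.0664 = 98.25%
Step 2: C_now = 110.71 * 98.25/100 = 108.77 Ah
Step 3: E_pack = V * C_now = 347.4 * 108.77 = 37787 Wh
Step 4: range = E_pack / consumption = 37787 / 196.9 = 191.9 km

191.9 km


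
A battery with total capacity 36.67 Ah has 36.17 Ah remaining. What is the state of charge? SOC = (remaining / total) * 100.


SOC = (remaining / total) * 100 = (36.17 / 36.67) * 100 = 98.64%

98.64%


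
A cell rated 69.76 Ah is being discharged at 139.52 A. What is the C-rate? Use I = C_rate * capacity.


C_rate = I / capacity = 139.52 / 69.76 = 2C

2C


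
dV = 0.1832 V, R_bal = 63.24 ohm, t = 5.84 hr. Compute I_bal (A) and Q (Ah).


First, Ohm's law: I_bal = 0.1832 V / 63.24 ohm = 0.0028969 A
Then Q = I * t = 0.0028969 A * 5.84 hr = 0.01692 Ah

I=0.0028969 A, Q=0.01692 Ah


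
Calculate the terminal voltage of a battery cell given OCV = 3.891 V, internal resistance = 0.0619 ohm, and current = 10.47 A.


IR drop = 10.47 * 0.0619 = 0.64809 V
V = 3.891 - 0.64809 = 3.243 V

3.243 V


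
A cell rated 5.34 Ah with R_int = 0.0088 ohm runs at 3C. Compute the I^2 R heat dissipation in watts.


Step 1: I = C_rate * capacity = 3 * 5.34 = 16.02 A
Step 2: Q = I^2 * R = 16.02^2 * 0.0088 = 256.64 * 0.0088 = 2.258 W

2.258 W


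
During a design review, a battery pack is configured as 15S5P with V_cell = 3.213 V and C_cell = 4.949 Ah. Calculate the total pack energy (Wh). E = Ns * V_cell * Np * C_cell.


E = Ns * Vcell * Np * Ccell = 15 * 3.213 * 5 * 4.949 = 1193 Wh

1193 Wh


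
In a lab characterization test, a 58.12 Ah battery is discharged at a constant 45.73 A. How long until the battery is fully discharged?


t = capacity / current = 58.12 / 45.73 = 1.271 hr

1.271 hr


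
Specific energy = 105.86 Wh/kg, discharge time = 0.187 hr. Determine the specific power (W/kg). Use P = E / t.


P_specific = E / t = 105.86 / 0.187 = 566.1 W/kg

566.1 W/kg


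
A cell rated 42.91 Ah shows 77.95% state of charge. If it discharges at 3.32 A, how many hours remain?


Step 1: remaining = SOC/100 * C_total = 77.95/100 * 42.91 = 33.448 Ah
Step 2: t = remaining / I = 33.448 / 3.32 = 10.07 hr

10.07 hr


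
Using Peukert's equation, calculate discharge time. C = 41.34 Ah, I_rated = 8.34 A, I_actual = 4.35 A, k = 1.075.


t_rated = C / I_rated = 41.34 / 8.34 = 4.9568 hr
(I_rated/I)^k = (1.9172)^1.075 = 2.0131
t = t_rated * (I_rated/I)^k = 4.9568 * 2.0131 = 9.979 hr

9.979 hr


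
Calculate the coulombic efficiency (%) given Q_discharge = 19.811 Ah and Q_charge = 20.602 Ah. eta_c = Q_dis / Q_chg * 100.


eta_c = Q_dis / Q_chg * 100 = 19.811 / 20.602 * 100 = 96.16%

96.16%


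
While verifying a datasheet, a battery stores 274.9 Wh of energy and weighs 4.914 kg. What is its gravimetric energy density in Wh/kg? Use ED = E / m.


Specific energy = 274.9 Wh / 4.914 kg = 55.94 Wh/kg

55.94 Wh/kg


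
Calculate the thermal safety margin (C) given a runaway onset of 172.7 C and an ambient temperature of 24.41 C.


margin = T_onset - T_ambient = 172.7 - 24.41 = 148.29 C

148.29 C


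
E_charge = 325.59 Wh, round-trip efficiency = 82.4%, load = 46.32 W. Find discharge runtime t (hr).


Step 1: E_discharge = eta/100 * E_charge = 82.4/100 * 325.59 = 268.29 Wh
Step 2: t = E_discharge / P = 268.29 / 46.32 = 5.792 hr

5.792 hr


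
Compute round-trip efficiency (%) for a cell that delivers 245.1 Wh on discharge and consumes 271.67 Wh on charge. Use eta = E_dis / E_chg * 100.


Round-trip efficiency = 245.1/271.67 * 100% = 90.22%

90.22%


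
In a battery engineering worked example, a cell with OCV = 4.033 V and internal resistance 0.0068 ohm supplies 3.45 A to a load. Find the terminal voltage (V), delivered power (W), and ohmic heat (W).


Step 1: V_terminal = OCV - I*R = 4.033 - 3.45 * 0.0068 = 4.0095 V
Step 2: P_out = V_terminal * I = 4.0095 * 3.45 = 13.83 W
Step 3: Q = I^2 * R = 3.45^2 * 0.0068 = 0.08094 W

V=4.0095 V, P=13.83 W, Q=0.08094 W


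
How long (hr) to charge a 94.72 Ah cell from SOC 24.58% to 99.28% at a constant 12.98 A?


delta_Ah = 94.72 * (99.28 - 24.58) / 100 = 70.756 Ah
t = delta_Ah / I = 70.756 / 12.98 = 5.451 hr

5.451 hr


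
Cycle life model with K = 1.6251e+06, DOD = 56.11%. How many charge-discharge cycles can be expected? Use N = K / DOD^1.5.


DOD^1.5 = 420.3
N = K / DOD^1.5 = 1.6251e+06 / 420.3 = 3867

3867 cycles


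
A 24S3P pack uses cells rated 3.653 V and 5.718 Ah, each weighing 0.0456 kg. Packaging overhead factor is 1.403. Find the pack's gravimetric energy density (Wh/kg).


Step 1: V_pack = 24 * 3.653 = 87.672 V
Step 2: C_pack = 3 * 5.718 = 17.154 Ah
Step 3: E_pack = V_pack * C_pack = 87.672 * 17.154 = 1503.9 Wh
Step 4: m_pack = 24 * 3 * 0.0456 * 1.403 = 4.6063 kg
Step 5: ED = E_pack / m_pack = 1503.9 / 4.6063 = 326.5 Wh/kg

326.5 Wh/kg


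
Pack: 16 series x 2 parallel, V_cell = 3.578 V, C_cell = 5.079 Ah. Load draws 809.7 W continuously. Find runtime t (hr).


Step 1: E_pack = Ns * V_cell * Np * C_cell = 16 * 3.578 * 2 * 5.079 = 581.53 Wh
Step 2: t = E_pack / P = 581.53 / 809.7 = 0.7182 hr

0.7182 hr


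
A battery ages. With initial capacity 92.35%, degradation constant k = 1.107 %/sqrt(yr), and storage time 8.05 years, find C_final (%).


Step 1: sqrt(8.05 yr) = 2.8373
Step 2: drop = 1.107 * 2.8373 = 3.1409
Step 3: C_final = 92.35 - 3.1409 = 89.21%

89.21%


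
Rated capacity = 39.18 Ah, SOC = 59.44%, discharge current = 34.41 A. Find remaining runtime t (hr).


Step 1: remaining = SOC/100 * C_total = 59.44/100 * 39.18 = 23.289 Ah
Step 2: t = remaining / I = 23.289 / 34.41 = 0.6768 hr

0.6768 hr


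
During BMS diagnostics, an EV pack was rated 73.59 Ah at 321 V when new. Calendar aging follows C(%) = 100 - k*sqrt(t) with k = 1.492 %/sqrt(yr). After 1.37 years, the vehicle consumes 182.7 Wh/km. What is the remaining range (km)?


Step 1: capacity retention = 100 - 1.492 * sqrt(1.37) = 100 - 1.492 * 1.1705 = 98.254%
Step 2: C_now = 73.59 * 98.254/100 = 72.305 Ah
Step 3: E_pack = V * C_now = 321 * 72.305 = 23210 Wh
Step 4: range = E_pack / consumption = 23210 / 182.7 = 127.0 km

127.0 km


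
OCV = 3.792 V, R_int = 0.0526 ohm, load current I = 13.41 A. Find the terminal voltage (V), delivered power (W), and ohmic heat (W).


Step 1: V_terminal = OCV - I*R = 3.792 - 13.41 * 0.0526 = 3.0866 V
Step 2: P_out = V_terminal * I = 3.0866 * 13.41 = 41.39 W
Step 3: Q = I^2 * R = 13.41^2 * 0.0526 = 9.459 W

V=3.0866 V, P=41.39 W, Q=9.459 W


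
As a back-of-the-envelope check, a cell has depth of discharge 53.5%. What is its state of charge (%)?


SOC = 100 - DOD = 100 - 53.5 = 46.5%

46.5%


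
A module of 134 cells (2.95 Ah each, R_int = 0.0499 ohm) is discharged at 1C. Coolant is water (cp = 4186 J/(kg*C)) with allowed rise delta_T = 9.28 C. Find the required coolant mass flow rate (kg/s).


Step 1: I = 1 * 2.95 = 2.95 A
Step 2: Q_cell = I^2 * R = 2.95^2 * 0.0499 = 0.43425 W
Step 3: Q_total = 134 * 0.43425 = 58.19 W
Step 4: m_dot = Q_total / (cp * dT) = 58.19 / (4186 * 9.28) = 0.001498 kg/s

0.001498 kg/s


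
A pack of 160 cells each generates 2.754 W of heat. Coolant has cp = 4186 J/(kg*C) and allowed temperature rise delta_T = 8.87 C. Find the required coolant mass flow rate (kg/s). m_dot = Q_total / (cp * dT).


Step 1: Total heat Q = 160 * 2.754 W = 440.64 W
Step 2: denom = cp * dT = 4186 * 8.87 = 37130
Step 3: m_dot = 440.64 / 37130 = 0.01187 kg/s

0.01187 kg/s


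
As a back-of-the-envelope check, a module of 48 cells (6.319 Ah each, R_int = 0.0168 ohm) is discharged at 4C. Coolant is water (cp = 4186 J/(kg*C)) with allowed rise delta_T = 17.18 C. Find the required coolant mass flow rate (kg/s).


Step 1: I = 4 * 6.319 = 25.276 A
Step 2: Q_cell = I^2 * R = 25.276^2 * 0.0168 = 10.733 W
Step 3: Q_total = 48 * 10.733 = 515.18 W
Step 4: m_dot = Q_total / (cp * dT) = 515.18 / (4186 * 17.18) = 0.007164 kg/s

0.007164 kg/s


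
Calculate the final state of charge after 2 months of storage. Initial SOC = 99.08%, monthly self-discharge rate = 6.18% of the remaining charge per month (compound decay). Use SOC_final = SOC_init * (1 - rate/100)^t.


Monthly retention factor = 1 - 6.18/100 = 0.9382
Over 2 months: factor^2 = 0.88022
SOC_final = 99.08 * 0.88022 = 87.21%

87.21%


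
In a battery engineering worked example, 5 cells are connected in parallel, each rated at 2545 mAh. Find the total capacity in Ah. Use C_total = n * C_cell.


Convert: C_cell = 2545 mAh = 2.545 Ah
C_total = 5 * 2.545 = 12.725 Ah

12.725 Ah


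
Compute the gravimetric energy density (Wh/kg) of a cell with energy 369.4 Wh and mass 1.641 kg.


Specific energy = 369.4 Wh / 1.641 kg = 225.1 Wh/kg

225.1 Wh/kg


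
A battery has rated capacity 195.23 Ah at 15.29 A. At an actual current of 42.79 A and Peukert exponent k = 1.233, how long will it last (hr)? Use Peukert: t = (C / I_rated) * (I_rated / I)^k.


t_rated = C / I_rated = 195.23 / 15.29 = 12.768 hr
(I_rated/I)^k = (0.35733)^1.233 = 0.28115
t = t_rated * (I_rated/I)^k = 12.768 * 0.28115 = 3.590 hr

3.590 hr


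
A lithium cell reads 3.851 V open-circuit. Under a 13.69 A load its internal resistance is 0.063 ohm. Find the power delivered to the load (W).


Step 1: V_terminal = OCV - I*R = 3.851 - 13.69 * 0.063 = 2.9885 V
Step 2: P_out = V_terminal * I = 2.9885 * 13.69 = 40.91 W

40.91 W


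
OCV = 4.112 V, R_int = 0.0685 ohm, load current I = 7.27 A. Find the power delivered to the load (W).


Step 1: V_terminal = OCV - I*R = 4.112 - 7.27 * 0.0685 = 3.614 V
Step 2: P_out = V_terminal * I = 3.614 * 7.27 = 26.27 W

26.27 W


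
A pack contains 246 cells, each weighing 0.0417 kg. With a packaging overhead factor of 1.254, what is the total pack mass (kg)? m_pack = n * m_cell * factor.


Cell mass sum = 246 * 0.0417 = 10.258 kg
With overhead 1.254: m_pack = 10.258 * 1.254 = 12.86 kg

12.86 kg


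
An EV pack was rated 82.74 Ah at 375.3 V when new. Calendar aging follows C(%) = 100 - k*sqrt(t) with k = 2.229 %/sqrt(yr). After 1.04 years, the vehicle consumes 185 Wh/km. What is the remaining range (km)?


Step 1: capacity retention = 100 - 2.229 * sqrt(1.04) = 100 - 2.229 * 1.0198 = 97.727%
Step 2: C_now = 82.74 * 97.727/100 = 80.859 Ah
Step 3: E_pack = V * C_now = 375.3 * 80.859 = 30346 Wh
Step 4: range = E_pack / consumption = 30346 / 185 = 164.0 km

164.0 km


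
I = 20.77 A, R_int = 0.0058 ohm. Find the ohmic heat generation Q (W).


I^2 = 431.39
Q = 431.39 * 0.0058 = 2.502 W

2.502 W


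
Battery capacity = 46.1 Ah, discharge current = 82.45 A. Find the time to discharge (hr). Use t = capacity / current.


Runtime = 46.1 Ah / 82.45 A = 0.5591 hr

0.5591 hr


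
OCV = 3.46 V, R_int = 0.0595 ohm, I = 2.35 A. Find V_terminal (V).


IR drop = 2.35 * 0.0595 = 0.13983 V
V = 3.46 - 0.13983 = 3.320 V

3.320 V


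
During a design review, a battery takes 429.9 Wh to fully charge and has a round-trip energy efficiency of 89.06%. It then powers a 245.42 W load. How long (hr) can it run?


Step 1: E_discharge = eta/100 * E_charge = 89.06/100 * 429.9 = 382.87 Wh
Step 2: t = E_discharge / P = 382.87 / 245.42 = 1.560 hr

1.560 hr


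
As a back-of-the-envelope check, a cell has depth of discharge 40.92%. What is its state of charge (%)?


SOC = 100 - DOD = 100 - 40.92 = 59.08%

59.08%


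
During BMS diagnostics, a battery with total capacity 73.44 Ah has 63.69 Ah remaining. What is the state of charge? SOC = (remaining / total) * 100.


SOC% = 63.69 / 73.44 * 100 = 86.72%

86.72%


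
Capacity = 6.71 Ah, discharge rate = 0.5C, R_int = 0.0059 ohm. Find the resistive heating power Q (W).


Step 1: I = C_rate * capacity = 0.5 * 6.71 = 3.355 A
Step 2: Q = I^2 * R = 3.355^2 * 0.0059 = 11.256 * 0.0059 = 0.06641 W

0.06641 W


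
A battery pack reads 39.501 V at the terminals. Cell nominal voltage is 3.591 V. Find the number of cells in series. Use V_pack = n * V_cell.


n = V_pack / V_cell = 39.501 / 3.591 = 11

11


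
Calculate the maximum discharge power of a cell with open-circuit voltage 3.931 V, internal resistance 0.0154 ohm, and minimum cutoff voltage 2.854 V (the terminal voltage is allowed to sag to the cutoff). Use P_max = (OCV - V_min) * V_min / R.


P_max = (OCV - V_min) * V_min / R = (3.931 - 2.854) * 2.854 / 0.0154 = 1.077 * 2.854 / 0.0154 = 199.6 W

199.6 W


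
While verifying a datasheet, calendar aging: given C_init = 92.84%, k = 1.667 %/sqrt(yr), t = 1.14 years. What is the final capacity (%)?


sqrt(t) = sqrt(1.14) = 1.0677
C_final = 92.84 - 1.667 * 1.0677 = 91.06%

91.06%


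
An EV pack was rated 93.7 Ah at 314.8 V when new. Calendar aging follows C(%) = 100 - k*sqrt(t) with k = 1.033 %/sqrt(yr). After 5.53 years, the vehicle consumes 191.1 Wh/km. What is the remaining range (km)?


Step 1: capacity retention = 100 - 1.033 * sqrt(5.53) = 100 - 1.033 * 2.3516 = 97.571%
Step 2: C_now = 93.7 * 97.571/100 = 91.424 Ah
Step 3: E_pack = V * C_now = 314.8 * 91.424 = 28780 Wh
Step 4: range = E_pack / consumption = 28780 / 191.1 = 150.6 km

150.6 km


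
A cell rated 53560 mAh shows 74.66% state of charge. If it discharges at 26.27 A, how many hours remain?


Convert: C_total = 53560 mAh = 53.56 Ah
Step 1: remaining = SOC/100 * C_total = 74.66/100 * 53.56 = 39.988 Ah
Step 2: t = remaining / I = 39.988 / 26.27 = 1.522 hr

1.522 hr


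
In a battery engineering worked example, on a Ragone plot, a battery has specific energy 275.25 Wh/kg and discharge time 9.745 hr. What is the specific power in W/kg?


Specific power = 275.25 Wh/kg / 9.745 hr = 28.25 W/kg

28.25 W/kg


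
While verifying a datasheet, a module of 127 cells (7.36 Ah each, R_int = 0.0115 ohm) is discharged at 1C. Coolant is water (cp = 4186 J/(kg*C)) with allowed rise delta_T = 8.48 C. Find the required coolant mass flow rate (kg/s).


Step 1: I = 1 * 7.36 = 7.36 A
Step 2: Q_cell = I^2 * R = 7.36^2 * 0.0115 = 0.62295 W
Step 3: Q_total = 127 * 0.62295 = 79.115 W
Step 4: m_dot = Q_total / (cp * dT) = 79.115 / (4186 * 8.48) = 0.002229 kg/s

0.002229 kg/s


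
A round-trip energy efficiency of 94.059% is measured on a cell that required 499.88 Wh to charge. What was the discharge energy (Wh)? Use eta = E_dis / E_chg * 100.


E_dis = eta/100 * E_chg = 94.059/100 * 499.88 = 470.2 Wh

470.2 Wh


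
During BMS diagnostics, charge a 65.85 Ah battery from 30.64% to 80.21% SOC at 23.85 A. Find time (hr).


delta_Ah = 65.85 * (80.21 - 30.64) / 100 = 32.642 Ah
t = delta_Ah / I = 32.642 / 23.85 = 1.369 hr

1.369 hr


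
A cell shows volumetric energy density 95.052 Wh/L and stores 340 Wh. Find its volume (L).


V = E / ED = 340 / 95.052 = 3.577 L

3.577 L


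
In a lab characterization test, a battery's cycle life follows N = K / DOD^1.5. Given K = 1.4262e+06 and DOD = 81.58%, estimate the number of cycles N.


DOD^1.5 = 736.84
N = K / DOD^1.5 = 1.4262e+06 / 736.84 = 1936

1936 cycles


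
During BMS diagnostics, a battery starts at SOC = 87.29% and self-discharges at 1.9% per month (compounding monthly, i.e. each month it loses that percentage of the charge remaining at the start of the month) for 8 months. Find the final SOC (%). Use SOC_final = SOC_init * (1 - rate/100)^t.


decay = (1 - 1.9/100)^8 = 0.85773
SOC_final = 87.29 * 0.85773 = 74.87%

74.87%


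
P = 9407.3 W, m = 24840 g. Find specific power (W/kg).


Convert: m = 24840 g = 24.84 kg
Specific power = 9407.3 W / 24.84 kg = 378.7 W/kg

378.7 W/kg


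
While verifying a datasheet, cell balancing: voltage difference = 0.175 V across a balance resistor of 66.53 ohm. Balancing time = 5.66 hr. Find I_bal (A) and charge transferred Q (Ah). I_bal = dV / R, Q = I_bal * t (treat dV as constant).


First, Ohm's law: I_bal = 0.175 V / 66.53 ohm = 0.0026304 A
Then Q = I * t = 0.0026304 A * 5.66 hr = 0.01489 Ah

I=0.0026304 A, Q=0.01489 Ah


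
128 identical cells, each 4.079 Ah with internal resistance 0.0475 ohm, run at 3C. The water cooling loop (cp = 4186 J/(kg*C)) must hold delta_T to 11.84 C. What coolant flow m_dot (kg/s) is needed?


Step 1: I = 3 * 4.079 = 12.237 A
Step 2: Q_cell = I^2 * R = 12.237^2 * 0.0475 = 7.1128 W
Step 3: Q_total = 128 * 7.1128 = 910.44 W
Step 4: m_dot = Q_total / (cp * dT) = 910.44 / (4186 * 11.84) = 0.01837 kg/s

0.01837 kg/s


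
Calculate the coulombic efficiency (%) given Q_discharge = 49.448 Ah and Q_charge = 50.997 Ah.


Coulombic efficiency = 49.448/50.997 * 100% = 96.96%

96.96%


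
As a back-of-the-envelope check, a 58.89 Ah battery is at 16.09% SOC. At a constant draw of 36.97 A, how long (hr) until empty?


Step 1: remaining = SOC/100 * C_total = 16.09/100 * 58.89 = 9.4754 Ah
Step 2: t = remaining / I = 9.4754 / 36.97 = 0.2563 hr

0.2563 hr


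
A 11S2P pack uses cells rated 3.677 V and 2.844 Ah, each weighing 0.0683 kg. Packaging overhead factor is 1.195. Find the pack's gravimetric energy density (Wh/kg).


Step 1: V_pack = 11 * 3.677 = 40.447 V
Step 2: C_pack = 2 * 2.844 = 5.688 Ah
Step 3: E_pack = V_pack * C_pack = 40.447 * 5.688 = 230.06 Wh
Step 4: m_pack = 11 * 2 * 0.0683 * 1.195 = 1.7956 kg
Step 5: ED = E_pack / m_pack = 230.06 / 1.7956 = 128.1 Wh/kg

128.1 Wh/kg


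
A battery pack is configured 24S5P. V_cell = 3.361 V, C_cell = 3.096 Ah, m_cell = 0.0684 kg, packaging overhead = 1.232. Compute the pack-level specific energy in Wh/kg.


Step 1: V_pack = 24 * 3.361 = 80.664 V
Step 2: C_pack = 5 * 3.096 = 15.48 Ah
Step 3: E_pack = V_pack * C_pack = 80.664 * 15.48 = 1248.7 Wh
Step 4: m_pack = 24 * 5 * 0.0684 * 1.232 = 10.112 kg
Step 5: ED = E_pack / m_pack = 1248.7 / 10.112 = 123.5 Wh/kg

123.5 Wh/kg


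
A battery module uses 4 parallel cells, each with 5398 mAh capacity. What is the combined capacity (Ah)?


Convert: C_cell = 5398 mAh = 5.398 Ah
C_total = 4 * 5.398 = 21.592 Ah

21.592 Ah
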